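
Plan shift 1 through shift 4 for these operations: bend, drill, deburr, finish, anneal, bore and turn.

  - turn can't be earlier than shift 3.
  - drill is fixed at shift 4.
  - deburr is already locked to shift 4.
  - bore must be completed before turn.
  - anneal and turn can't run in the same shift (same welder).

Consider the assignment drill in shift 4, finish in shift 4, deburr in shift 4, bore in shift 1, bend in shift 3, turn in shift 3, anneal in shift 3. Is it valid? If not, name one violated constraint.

deburr is already locked to shift 4 — holds.
anneal and turn can't run in the same shift (same welder) — violated.
drill is fixed at shift 4 — holds.
turn can't be earlier than shift 3 — holds.
bore must be completed before turn — holds.

Invalid. anneal and turn can't run in the same shift (same welder).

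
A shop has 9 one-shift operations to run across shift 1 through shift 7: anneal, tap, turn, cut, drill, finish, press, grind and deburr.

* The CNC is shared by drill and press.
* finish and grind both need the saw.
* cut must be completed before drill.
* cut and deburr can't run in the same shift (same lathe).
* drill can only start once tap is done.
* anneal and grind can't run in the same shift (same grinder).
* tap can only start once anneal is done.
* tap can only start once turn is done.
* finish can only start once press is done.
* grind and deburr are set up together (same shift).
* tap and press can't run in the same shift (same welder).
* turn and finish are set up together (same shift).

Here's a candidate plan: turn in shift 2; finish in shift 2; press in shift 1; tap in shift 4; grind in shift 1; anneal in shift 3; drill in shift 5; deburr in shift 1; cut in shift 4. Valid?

Yes

The CNC is shared by drill and press — holds.
anneal and grind can't run in the same shift (same grinder) — holds.
tap and press can't run in the same shift (same welder) — holds.
grind and deburr are set up together (same shift) — holds.
cut and deburr can't run in the same shift (same lathe) — holds.
finish can only start once press is done — holds.
cut must be completed before drill — holds.
drill can only start once tap is done — holds.
finish and grind both need the saw — holds.
tap can only start once turn is done — holds.
tap can only start once anneal is done — holds.
turn and finish are set up together (same shift) — holds.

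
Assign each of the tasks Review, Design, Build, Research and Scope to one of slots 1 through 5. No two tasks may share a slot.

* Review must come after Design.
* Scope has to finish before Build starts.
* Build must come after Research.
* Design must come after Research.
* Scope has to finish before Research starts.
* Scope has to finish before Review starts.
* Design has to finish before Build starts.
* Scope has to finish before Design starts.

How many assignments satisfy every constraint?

2

Enumerating: Review=5; Build=4; Design=3; Research=2; Scope=1 | Build in 5, Review in 4, Scope in 1, Design in 3, Research in 2.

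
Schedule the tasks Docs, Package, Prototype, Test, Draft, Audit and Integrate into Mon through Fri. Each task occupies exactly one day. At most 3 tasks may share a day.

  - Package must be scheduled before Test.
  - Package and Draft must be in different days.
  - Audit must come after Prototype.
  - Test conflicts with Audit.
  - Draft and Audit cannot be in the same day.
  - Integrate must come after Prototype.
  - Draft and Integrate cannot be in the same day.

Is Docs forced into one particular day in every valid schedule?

No

Docs can be Mon (e.g. Test -> Tue, Draft -> Thu, Audit -> Wed, Prototype -> Mon, Docs -> Mon, Package -> Mon, Integrate -> Tue) or Tue (e.g. Integrate in Tue, Prototype in Mon, Audit in Wed, Draft in Thu, Package in Mon, Test in Tue, Docs in Tue).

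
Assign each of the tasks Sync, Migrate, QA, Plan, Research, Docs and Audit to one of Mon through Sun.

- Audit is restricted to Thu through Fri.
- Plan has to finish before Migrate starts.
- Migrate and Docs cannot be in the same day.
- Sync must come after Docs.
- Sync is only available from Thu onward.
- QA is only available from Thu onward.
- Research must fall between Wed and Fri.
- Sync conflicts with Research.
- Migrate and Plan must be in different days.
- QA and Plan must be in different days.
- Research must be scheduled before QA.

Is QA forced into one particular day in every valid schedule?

No

QA can be Thu (e.g. Plan in Mon; Migrate in Tue; Audit in Thu; Docs in Mon; Research in Wed; Sync in Thu; QA in Thu) or Fri (e.g. Docs=Mon; Audit=Thu; Research=Wed; QA=Fri; Migrate=Tue; Plan=Mon; Sync=Thu).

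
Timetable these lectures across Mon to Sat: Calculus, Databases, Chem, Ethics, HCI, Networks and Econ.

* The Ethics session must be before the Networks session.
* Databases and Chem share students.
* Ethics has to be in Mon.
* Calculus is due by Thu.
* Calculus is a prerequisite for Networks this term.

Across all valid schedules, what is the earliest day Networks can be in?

Tue

Precedence pushes Networks to at least Tue.
Networks at Tue is achievable: Econ in Mon, Calculus in Mon, Networks in Tue, Ethics in Mon, Chem in Tue, Databases in Mon, HCI in Mon.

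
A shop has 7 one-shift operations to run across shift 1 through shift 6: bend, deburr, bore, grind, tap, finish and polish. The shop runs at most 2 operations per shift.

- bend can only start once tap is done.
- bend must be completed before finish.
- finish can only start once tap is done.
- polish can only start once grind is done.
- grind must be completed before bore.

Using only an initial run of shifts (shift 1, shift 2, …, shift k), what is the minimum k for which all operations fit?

The precedence chain requires at least 3 distinct shifts.
With at most 2 per shift and 7 operations, at least 4 shifts are needed.
4 works (last occupied shift: shift 4): for example finish in shift 3, tap in shift 1, grind in shift 1, polish in shift 3, bore in shift 2, bend in shift 2, deburr in shift 4.

4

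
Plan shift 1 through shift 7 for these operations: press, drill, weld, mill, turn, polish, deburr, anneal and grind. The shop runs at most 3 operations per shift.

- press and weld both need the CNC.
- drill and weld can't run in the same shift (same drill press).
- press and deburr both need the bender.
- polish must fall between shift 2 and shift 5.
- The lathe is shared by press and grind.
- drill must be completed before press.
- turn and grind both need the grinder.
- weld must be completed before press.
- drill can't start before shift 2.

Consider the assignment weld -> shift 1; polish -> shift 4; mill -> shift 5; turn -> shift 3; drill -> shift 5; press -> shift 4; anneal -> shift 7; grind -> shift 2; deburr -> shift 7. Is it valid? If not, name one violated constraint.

Invalid. drill must be completed before press.

drill can't start before shift 2 — holds.
drill must be completed before press — violated.
weld must be completed before press — holds.
The lathe is shared by press and grind — holds.
turn and grind both need the grinder — holds.
polish must fall between shift 2 and shift 5 — holds.
drill and weld can't run in the same shift (same drill press) — holds.
press and weld both need the CNC — holds.
press and deburr both need the bender — holds.
The shop runs at most 3 operations per shift — holds.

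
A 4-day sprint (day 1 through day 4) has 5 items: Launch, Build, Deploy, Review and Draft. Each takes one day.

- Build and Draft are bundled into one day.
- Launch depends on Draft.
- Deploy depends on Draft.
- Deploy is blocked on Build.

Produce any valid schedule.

Review in day 1, Deploy in day 2, Draft in day 1, Launch in day 2, Build in day 1

Checking: Draft(day 1) before Deploy(day 2); Draft(day 1) before Launch(day 2); Build(day 1) before Deploy(day 2); Build = Draft = day 1.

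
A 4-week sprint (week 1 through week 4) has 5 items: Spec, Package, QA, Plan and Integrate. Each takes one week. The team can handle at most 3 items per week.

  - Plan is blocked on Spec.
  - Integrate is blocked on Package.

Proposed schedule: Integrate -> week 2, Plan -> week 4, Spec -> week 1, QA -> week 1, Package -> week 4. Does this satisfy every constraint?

No. Integrate is blocked on Package is not satisfied.

Plan is blocked on Spec — holds.
Integrate is blocked on Package — violated.
The team can handle at most 3 items per week — holds.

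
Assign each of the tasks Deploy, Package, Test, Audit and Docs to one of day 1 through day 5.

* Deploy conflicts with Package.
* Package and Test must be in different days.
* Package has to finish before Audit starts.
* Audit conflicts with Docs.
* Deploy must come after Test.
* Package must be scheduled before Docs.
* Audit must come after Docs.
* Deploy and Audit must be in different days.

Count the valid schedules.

Splitting on Deploy: it can be day 2 (1), day 3 (8), day 4 (14), day 5 (12). Listing each branch's schedules as (Package, Test, Audit, Docs) by day number:
Deploy=day 2: (3,1,5,4) — 1.
Deploy=day 3: (1,2,4,2) (1,2,4,3) (1,2,5,2) (1,2,5,3) (1,2,5,4) (2,1,4,3) (2,1,5,3) (2,1,5,4) — 8.
Deploy=day 4: (1,2,3,2) (1,2,5,2) (1,2,5,3) (1,2,5,4) (1,3,3,2) (1,3,5,2) (1,3,5,3) (1,3,5,4) (2,1,5,3) (2,1,5,4) (2,3,5,3) (2,3,5,4) (3,1,5,4) (3,2,5,4) — 14.
Deploy=day 5: (1,2,3,2) (1,2,4,2) (1,2,4,3) (1,3,3,2) (1,3,4,2) (1,3,4,3) (1,4,3,2) (1,4,4,2) (1,4,4,3) (2,1,4,3) (2,3,4,3) (2,4,4,3) — 12.
Summing: 1 + 8 + 14 + 12 = 35.

35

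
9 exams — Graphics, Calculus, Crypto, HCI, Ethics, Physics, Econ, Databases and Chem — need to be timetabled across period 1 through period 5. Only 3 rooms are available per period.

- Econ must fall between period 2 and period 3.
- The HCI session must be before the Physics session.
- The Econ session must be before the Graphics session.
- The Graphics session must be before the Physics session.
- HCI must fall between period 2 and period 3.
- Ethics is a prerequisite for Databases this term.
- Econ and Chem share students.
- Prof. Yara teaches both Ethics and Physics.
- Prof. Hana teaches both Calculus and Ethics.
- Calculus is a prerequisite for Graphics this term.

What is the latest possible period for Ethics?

period 4

Downstream work caps Ethics at period 4.
Ethics at period 4 is achievable: Physics=period 5, HCI=period 2, Crypto=period 1, Calculus=period 1, Ethics=period 4, Databases=period 5, Graphics=period 3, Econ=period 2, Chem=period 1.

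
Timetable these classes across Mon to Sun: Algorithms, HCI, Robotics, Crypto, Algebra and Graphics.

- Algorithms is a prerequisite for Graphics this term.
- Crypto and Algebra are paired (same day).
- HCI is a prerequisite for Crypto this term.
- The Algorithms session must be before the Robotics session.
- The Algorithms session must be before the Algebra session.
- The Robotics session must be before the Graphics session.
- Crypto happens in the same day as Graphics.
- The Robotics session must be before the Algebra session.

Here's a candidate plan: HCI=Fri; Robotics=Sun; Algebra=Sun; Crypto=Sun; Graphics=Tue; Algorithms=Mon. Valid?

HCI is a prerequisite for Crypto this term — holds.
The Robotics session must be before the Graphics session — violated.
The Robotics session must be before the Algebra session — violated.
Crypto happens in the same day as Graphics — violated.
Crypto and Algebra are paired (same day) — holds.
The Algorithms session must be before the Algebra session — holds.
The Algorithms session must be before the Robotics session — holds.
Algorithms is a prerequisite for Graphics this term — holds.

No — it violates: The Robotics session must be before the Graphics session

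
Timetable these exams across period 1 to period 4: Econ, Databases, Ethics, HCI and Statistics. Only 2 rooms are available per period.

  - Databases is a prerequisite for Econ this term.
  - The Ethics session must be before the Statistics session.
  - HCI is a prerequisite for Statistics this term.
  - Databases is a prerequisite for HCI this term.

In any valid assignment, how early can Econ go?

period 2

Precedence pushes Econ to at least period 2.
Econ at period 2 is achievable: Databases -> period 1, Statistics -> period 3, Econ -> period 2, HCI -> period 2, Ethics -> period 1.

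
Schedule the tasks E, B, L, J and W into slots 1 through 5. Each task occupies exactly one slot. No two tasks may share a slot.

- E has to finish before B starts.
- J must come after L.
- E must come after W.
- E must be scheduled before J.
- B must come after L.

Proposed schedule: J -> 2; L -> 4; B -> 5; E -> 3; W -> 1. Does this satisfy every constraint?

Invalid. J must come after L.

No two tasks may share a slot — holds.
E must come after W — holds.
B must come after L — holds.
E must be scheduled before J — violated.
J must come after L — violated.
E has to finish before B starts — holds.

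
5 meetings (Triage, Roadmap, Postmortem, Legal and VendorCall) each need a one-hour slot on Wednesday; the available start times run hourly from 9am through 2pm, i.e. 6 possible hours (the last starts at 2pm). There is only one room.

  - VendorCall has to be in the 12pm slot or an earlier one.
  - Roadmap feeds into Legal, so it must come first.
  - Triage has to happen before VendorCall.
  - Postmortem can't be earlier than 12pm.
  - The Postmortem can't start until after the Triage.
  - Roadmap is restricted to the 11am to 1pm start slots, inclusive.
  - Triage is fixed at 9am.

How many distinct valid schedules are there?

Splitting on Roadmap: it can be 11am (8), 12pm (4), 1pm (2). Listing each branch's schedules as (Triage, Postmortem, Legal, VendorCall):
Roadmap=11am: (9am,12pm,1pm,10am) (9am,12pm,2pm,10am) (9am,1pm,12pm,10am) (9am,1pm,2pm,10am) (9am,1pm,2pm,12pm) (9am,2pm,12pm,10am) (9am,2pm,1pm,10am) (9am,2pm,1pm,12pm) — 8.
Roadmap=12pm: (9am,1pm,2pm,10am) (9am,1pm,2pm,11am) (9am,2pm,1pm,10am) (9am,2pm,1pm,11am) — 4.
Roadmap=1pm: (9am,12pm,2pm,10am) (9am,12pm,2pm,11am) — 2.
Summing: 8 + 4 + 2 = 14.

14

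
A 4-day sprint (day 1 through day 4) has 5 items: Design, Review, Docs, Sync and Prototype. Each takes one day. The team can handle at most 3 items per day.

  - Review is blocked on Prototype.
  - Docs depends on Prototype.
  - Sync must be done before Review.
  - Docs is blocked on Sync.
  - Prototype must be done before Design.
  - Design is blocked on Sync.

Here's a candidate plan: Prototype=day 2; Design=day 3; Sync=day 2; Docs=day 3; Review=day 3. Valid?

Design is blocked on Sync — holds.
Docs is blocked on Sync — holds.
Prototype must be done before Design — holds.
Docs depends on Prototype — holds.
Sync must be done before Review — holds.
Review is blocked on Prototype — holds.
The team can handle at most 3 items per day — holds.

Yes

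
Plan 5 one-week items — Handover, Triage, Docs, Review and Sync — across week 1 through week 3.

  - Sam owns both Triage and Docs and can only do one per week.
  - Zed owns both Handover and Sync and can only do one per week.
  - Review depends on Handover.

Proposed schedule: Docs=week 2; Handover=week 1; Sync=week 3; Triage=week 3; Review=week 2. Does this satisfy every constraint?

Yes, all constraints hold

Zed owns both Handover and Sync and can only do one per week — holds.
Review depends on Handover — holds.
Sam owns both Triage and Docs and can only do one per week — holds.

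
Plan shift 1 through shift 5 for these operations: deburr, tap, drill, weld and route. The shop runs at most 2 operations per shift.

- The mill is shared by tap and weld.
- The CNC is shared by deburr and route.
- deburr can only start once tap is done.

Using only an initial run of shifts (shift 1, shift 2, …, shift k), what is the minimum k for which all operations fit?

The precedence chain requires at least 2 distinct shifts.
With at most 2 per shift and 5 operations, at least 3 shifts are needed.
3 works (last occupied shift: shift 3): for example drill=shift 1, deburr=shift 2, tap=shift 1, weld=shift 2, route=shift 3.

3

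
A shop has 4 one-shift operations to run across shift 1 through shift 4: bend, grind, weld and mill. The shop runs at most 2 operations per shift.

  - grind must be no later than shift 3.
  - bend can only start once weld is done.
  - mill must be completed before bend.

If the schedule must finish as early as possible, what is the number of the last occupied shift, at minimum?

The precedence chain requires at least 2 distinct shifts.
With at most 2 per shift and 4 operations, at least 2 shifts are needed.
2 works (last occupied shift: shift 2): for example bend=shift 2, weld=shift 1, grind=shift 2, mill=shift 1.

2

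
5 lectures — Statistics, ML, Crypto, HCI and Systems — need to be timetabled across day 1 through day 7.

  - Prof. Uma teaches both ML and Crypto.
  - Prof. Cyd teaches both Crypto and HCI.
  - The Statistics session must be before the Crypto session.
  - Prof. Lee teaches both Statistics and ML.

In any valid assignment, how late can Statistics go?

day 6

Downstream work caps Statistics at day 6.
Statistics at day 6 is achievable: Systems in day 1, ML in day 1, Crypto in day 7, Statistics in day 6, HCI in day 1.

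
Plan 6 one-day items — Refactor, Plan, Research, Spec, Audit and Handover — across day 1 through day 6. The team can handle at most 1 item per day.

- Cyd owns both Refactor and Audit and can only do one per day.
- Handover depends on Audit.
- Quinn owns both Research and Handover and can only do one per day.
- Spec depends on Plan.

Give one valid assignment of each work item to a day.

Handover -> day 4, Audit -> day 3, Spec -> day 2, Plan -> day 1, Refactor -> day 5, Research -> day 6

Checking: Plan(day 1) before Spec(day 2); Audit(day 3) before Handover(day 4); Refactor(day 5) != Audit(day 3); Research(day 6) != Handover(day 4); max 1 per day (cap 1).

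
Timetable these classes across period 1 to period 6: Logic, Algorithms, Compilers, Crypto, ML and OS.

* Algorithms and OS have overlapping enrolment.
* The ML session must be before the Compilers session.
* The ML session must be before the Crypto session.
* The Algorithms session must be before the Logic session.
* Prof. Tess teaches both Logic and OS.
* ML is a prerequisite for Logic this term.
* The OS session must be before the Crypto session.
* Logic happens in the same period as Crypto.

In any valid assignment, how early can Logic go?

period 3

Precedence pushes Logic to at least period 2.
Logic at period 3 is achievable: Algorithms in period 1; ML in period 1; Compilers in period 2; Crypto in period 3; Logic in period 3; OS in period 2.
Nothing earlier works — the conflict constraints rule out every period before period 3.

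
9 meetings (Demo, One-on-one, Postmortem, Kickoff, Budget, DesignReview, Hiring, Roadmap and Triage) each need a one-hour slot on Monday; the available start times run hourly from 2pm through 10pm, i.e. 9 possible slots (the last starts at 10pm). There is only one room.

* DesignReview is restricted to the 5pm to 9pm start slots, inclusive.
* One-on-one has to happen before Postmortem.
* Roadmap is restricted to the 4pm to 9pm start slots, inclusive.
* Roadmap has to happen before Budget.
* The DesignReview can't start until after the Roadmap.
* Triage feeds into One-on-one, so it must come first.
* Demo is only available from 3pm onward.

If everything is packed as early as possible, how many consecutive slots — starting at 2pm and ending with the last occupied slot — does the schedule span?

9 slots

The precedence chain requires at least 3 distinct slots.
With at most 1 per slot and 9 meetings, at least 9 slots are needed.
DesignReview can't be placed before 5pm — that is slot 4 counting from 2pm — so the schedule must run through at least 4 slots.
9 works (last occupied slot: 10pm): for example Roadmap -> 4pm; Budget -> 8pm; Hiring -> 10pm; Demo -> 3pm; Postmortem -> 7pm; Kickoff -> 9pm; Triage -> 2pm; One-on-one -> 6pm; DesignReview -> 5pm.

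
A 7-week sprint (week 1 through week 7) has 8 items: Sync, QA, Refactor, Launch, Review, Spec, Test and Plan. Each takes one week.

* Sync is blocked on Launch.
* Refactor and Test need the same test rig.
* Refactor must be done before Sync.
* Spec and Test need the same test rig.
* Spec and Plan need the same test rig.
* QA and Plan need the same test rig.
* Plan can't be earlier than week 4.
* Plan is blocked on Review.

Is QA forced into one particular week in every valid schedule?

QA can be week 1 (e.g. Spec -> week 1; Plan -> week 4; Review -> week 1; Sync -> week 2; Refactor -> week 1; Launch -> week 1; Test -> week 2; QA -> week 1) or week 2 (e.g. Launch=week 1, Test=week 2, Refactor=week 1, Plan=week 4, Review=week 1, QA=week 2, Spec=week 1, Sync=week 2).

No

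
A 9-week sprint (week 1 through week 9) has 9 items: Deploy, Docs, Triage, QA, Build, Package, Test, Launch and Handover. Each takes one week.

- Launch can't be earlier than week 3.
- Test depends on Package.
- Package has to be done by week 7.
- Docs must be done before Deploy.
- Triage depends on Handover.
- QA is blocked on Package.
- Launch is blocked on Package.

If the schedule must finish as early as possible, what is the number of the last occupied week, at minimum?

week 3

The precedence chain requires at least 2 distinct weeks.
Launch can't be placed before week 3, so the schedule must run through at least week 3.
3 works (last occupied week: week 3): for example Package -> week 1; QA -> week 2; Docs -> week 1; Test -> week 2; Deploy -> week 2; Handover -> week 1; Build -> week 1; Launch -> week 3; Triage -> week 2.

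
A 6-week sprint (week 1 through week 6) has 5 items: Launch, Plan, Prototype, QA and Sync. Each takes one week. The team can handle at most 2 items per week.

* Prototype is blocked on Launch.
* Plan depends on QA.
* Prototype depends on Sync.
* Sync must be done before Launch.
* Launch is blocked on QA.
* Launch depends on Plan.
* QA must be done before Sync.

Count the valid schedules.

Splitting on Launch: it can be week 3 (3), week 4 (10), week 5 (14). Listing each branch's schedules as (Plan, Prototype, QA, Sync) by week number:
Launch=week 3: (2,4,1,2) (2,5,1,2) (2,6,1,2) — 3.
Launch=week 4: (2,5,1,2) (2,5,1,3) (2,6,1,2) (2,6,1,3) (3,5,1,2) (3,5,1,3) (3,5,2,3) (3,6,1,2) (3,6,1,3) (3,6,2,3) — 10.
Launch=week 5: (2,6,1,2) (2,6,1,3) (2,6,1,4) (3,6,1,2) (3,6,1,3) (3,6,1,4) (3,6,2,3) (3,6,2,4) (4,6,1,2) (4,6,1,3) (4,6,1,4) (4,6,2,3) (4,6,2,4) (4,6,3,4) — 14.
Summing: 3 + 10 + 14 = 27.

27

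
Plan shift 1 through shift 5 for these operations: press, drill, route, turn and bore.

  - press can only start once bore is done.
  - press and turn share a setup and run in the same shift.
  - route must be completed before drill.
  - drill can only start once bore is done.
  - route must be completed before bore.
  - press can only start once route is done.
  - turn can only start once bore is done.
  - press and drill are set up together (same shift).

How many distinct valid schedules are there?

Splitting on press: it can be shift 3 (1), shift 4 (3), shift 5 (6). Listing each branch's schedules as (drill, route, turn, bore) by shift number:
press=shift 3: (3,1,3,2) — 1.
press=shift 4: (4,1,4,2) (4,1,4,3) (4,2,4,3) — 3.
press=shift 5: (5,1,5,2) (5,1,5,3) (5,1,5,4) (5,2,5,3) (5,2,5,4) (5,3,5,4) — 6.
Summing: 1 + 3 + 6 = 10.

10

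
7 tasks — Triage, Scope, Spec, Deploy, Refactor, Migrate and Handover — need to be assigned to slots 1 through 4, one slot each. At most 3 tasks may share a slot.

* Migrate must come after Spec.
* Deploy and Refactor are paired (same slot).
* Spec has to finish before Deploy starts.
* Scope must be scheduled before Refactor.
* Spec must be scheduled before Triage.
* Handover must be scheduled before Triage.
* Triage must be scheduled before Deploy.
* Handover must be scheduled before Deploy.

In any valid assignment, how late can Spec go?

Downstream work caps Spec at 2.
Spec at 2 is achievable: Refactor -> 4, Spec -> 2, Triage -> 3, Scope -> 1, Migrate -> 3, Deploy -> 4, Handover -> 1.

2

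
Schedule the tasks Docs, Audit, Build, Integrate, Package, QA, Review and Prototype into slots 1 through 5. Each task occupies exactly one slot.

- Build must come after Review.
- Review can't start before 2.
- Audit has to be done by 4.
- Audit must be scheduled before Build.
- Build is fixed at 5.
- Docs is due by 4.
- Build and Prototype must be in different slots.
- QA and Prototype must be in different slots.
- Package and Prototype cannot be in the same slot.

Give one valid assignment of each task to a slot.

Integrate=1, Docs=1, Prototype=2, Package=1, Build=5, QA=1, Audit=1, Review=2

Checking: Audit(1) before Build(5); Review(2) before Build(5); Build(5) != Prototype(2); Package(1) != Prototype(2); QA(1) != Prototype(2); Review=2 in [2,5]; Build=5 in [5,5]; Audit=1 in [1,4]; Docs=1 in [1,4].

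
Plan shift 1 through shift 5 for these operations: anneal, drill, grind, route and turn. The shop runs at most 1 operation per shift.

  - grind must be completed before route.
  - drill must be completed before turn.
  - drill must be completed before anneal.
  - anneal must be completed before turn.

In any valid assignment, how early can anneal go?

Precedence pushes anneal to at least shift 2; downstream work caps anneal at shift 4.
anneal at shift 2 is achievable: drill=shift 1, anneal=shift 2, grind=shift 4, turn=shift 3, route=shift 5.

shift 2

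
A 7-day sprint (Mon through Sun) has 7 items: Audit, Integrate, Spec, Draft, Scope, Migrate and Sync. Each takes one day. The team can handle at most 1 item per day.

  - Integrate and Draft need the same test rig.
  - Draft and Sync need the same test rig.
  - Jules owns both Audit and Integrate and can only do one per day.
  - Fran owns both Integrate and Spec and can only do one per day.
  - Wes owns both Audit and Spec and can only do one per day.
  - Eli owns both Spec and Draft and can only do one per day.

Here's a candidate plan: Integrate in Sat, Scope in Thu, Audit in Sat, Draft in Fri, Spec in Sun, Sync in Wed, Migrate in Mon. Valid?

No — it violates: Jules owns both Audit and Integrate and can only do one per day

Eli owns both Spec and Draft and can only do one per day — holds.
Integrate and Draft need the same test rig — holds.
The team can handle at most 1 item per day — violated.
Wes owns both Audit and Spec and can only do one per day — holds.
Fran owns both Integrate and Spec and can only do one per day — holds.
Jules owns both Audit and Integrate and can only do one per day — violated.
Draft and Sync need the same test rig — holds.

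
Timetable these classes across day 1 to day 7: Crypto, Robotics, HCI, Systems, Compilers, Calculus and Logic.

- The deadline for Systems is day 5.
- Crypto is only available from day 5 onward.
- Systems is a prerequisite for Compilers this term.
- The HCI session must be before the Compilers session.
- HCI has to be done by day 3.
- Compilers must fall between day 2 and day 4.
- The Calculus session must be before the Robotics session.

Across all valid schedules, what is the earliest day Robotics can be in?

day 2

Precedence pushes Robotics to at least day 2.
Robotics at day 2 is achievable: Calculus -> day 1; Robotics -> day 2; Crypto -> day 5; Logic -> day 1; Compilers -> day 2; Systems -> day 1; HCI -> day 1.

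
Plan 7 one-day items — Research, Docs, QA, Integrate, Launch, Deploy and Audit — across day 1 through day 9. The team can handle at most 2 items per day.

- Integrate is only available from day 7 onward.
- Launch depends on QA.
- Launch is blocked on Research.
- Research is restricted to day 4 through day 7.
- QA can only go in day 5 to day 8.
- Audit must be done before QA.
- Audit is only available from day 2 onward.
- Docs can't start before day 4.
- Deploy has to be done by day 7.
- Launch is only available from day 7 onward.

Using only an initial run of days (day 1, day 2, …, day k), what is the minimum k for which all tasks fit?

7

The precedence chain requires at least 3 distinct days.
With at most 2 per day and 7 tasks, at least 4 days are needed.
Integrate can't be placed before day 7, so the schedule must run through at least day 7.
7 works (last occupied day: day 7): for example Deploy in day 1, Integrate in day 7, Docs in day 4, Audit in day 2, Research in day 4, Launch in day 7, QA in day 5.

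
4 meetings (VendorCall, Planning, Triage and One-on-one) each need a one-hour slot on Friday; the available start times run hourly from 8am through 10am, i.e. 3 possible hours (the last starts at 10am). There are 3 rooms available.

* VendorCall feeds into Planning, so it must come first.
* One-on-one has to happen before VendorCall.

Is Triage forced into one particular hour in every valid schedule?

No

Triage can be 8am (e.g. Planning in 10am; One-on-one in 8am; VendorCall in 9am; Triage in 8am) or 9am (e.g. Planning in 10am, One-on-one in 8am, VendorCall in 9am, Triage in 9am).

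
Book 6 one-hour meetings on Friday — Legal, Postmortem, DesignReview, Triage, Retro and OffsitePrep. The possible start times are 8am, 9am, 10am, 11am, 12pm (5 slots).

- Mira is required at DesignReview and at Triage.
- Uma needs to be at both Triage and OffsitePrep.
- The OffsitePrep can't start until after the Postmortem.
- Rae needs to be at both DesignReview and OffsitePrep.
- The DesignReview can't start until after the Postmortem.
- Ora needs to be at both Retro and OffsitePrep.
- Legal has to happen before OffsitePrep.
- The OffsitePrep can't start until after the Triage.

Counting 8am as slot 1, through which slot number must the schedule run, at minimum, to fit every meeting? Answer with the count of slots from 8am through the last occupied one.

3

The precedence chain requires at least 2 distinct slots.
Could 2 slots be enough, i.e. nothing placed later than 9am? No: OffsitePrep must come after Legal (at 8am or later) → {9am}; DesignReview must come after Postmortem (at 8am or later) → {9am}; OffsitePrep can't share with DesignReview (9am) → nothing is left.
So 2 slots is not enough.
3 works (last occupied slot: 10am): for example Triage in 8am; Retro in 8am; Legal in 8am; DesignReview in 10am; OffsitePrep in 9am; Postmortem in 8am.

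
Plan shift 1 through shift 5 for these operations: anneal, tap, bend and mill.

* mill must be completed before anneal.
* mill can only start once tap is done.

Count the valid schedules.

50

Splitting on anneal: it can be shift 3 (5), shift 4 (15), shift 5 (30). Listing each branch's schedules as (tap, bend, mill) by shift number:
anneal=shift 3: (1,1,2) (1,2,2) (1,3,2) (1,4,2) (1,5,2) — 5.
anneal=shift 4: (1,1,2) (1,1,3) (1,2,2) (1,2,3) (1,3,2) (1,3,3) (1,4,2) (1,4,3) (1,5,2) (1,5,3) (2,1,3) (2,2,3) (2,3,3) (2,4,3) (2,5,3) — 15.
anneal=shift 5: (1,1,2) (1,1,3) (1,1,4) (1,2,2) (1,2,3) (1,2,4) (1,3,2) (1,3,3) (1,3,4) (1,4,2) (1,4,3) (1,4,4) (1,5,2) (1,5,3) (1,5,4) (2,1,3) (2,1,4) (2,2,3) (2,2,4) (2,3,3) (2,3,4) (2,4,3) (2,4,4) (2,5,3) (2,5,4) (3,1,4) (3,2,4) (3,3,4) (3,4,4) (3,5,4) — 30.
Summing: 5 + 15 + 30 = 50.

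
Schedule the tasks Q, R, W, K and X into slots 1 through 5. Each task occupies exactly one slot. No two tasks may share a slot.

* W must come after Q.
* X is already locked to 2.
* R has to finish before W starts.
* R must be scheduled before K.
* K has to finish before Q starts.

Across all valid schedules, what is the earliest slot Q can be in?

Precedence pushes Q to at least 3; downstream work caps Q at 4.
Q at 4 is achievable: Q in 4; X in 2; W in 5; K in 3; R in 1.
Nothing earlier works — the capacity limit rule out every slot before 4.

4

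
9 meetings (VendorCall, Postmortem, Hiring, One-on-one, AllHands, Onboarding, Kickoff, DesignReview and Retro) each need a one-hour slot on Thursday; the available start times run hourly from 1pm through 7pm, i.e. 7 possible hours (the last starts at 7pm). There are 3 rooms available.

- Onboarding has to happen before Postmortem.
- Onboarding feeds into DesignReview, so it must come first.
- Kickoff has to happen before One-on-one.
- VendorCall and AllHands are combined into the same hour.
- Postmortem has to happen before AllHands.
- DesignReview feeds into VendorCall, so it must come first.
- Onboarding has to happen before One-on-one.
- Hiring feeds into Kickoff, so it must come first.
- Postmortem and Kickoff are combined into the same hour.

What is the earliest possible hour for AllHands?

3pm

Precedence pushes AllHands to at least 3pm.
AllHands at 3pm is achievable: AllHands in 3pm; One-on-one in 3pm; Onboarding in 1pm; Kickoff in 2pm; VendorCall in 3pm; Hiring in 1pm; Postmortem in 2pm; DesignReview in 2pm; Retro in 1pm.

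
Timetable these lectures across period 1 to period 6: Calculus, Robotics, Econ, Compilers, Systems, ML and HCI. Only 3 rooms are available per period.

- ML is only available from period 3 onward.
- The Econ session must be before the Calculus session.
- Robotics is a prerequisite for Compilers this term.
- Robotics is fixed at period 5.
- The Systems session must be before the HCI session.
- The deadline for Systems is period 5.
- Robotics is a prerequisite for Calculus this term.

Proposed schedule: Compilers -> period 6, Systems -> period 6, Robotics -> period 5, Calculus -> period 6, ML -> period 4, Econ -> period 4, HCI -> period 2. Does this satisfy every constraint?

Robotics is a prerequisite for Compilers this term — holds.
Robotics is fixed at period 5 — holds.
Robotics is a prerequisite for Calculus this term — holds.
Only 3 rooms are available per period — holds.
ML is only available from period 3 onward — holds.
The deadline for Systems is period 5 — violated.
The Systems session must be before the HCI session — violated.
The Econ session must be before the Calculus session — holds.

Invalid. The deadline for Systems is period 5.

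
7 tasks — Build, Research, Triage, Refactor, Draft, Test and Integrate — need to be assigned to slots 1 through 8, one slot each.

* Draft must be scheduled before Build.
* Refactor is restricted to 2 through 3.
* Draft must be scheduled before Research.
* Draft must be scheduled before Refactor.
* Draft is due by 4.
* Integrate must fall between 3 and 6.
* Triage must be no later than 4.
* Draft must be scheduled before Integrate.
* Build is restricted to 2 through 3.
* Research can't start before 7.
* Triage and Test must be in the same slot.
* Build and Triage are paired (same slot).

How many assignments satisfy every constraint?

Splitting on Build: it can be 2 (16), 3 (24). Listing each branch's schedules as (Research, Triage, Refactor, Draft, Test, Integrate):
Build=2: (7,2,2,1,2,3) (7,2,2,1,2,4) (7,2,2,1,2,5) (7,2,2,1,2,6) (7,2,3,1,2,3) (7,2,3,1,2,4) (7,2,3,1,2,5) (7,2,3,1,2,6) (8,2,2,1,2,3) (8,2,2,1,2,4) (8,2,2,1,2,5) (8,2,2,1,2,6) (8,2,3,1,2,3) (8,2,3,1,2,4) (8,2,3,1,2,5) (8,2,3,1,2,6) — 16.
Build=3: (7,3,2,1,3,3) (7,3,2,1,3,4) (7,3,2,1,3,5) (7,3,2,1,3,6) (7,3,3,1,3,3) (7,3,3,1,3,4) (7,3,3,1,3,5) (7,3,3,1,3,6) (7,3,3,2,3,3) (7,3,3,2,3,4) (7,3,3,2,3,5) (7,3,3,2,3,6) (8,3,2,1,3,3) (8,3,2,1,3,4) (8,3,2,1,3,5) (8,3,2,1,3,6) (8,3,3,1,3,3) (8,3,3,1,3,4) (8,3,3,1,3,5) (8,3,3,1,3,6) (8,3,3,2,3,3) (8,3,3,2,3,4) (8,3,3,2,3,5) (8,3,3,2,3,6) — 24.
Summing: 16 + 24 = 40.

40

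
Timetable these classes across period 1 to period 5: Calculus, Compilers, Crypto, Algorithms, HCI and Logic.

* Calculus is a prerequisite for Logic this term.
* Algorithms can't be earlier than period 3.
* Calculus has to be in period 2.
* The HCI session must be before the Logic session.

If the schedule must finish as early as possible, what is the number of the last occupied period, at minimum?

The precedence chain requires at least 2 distinct periods.
Algorithms can't be placed before period 3, so the schedule must run through at least period 3.
3 works (last occupied period: period 3): for example HCI -> period 1, Calculus -> period 2, Crypto -> period 1, Compilers -> period 1, Logic -> period 3, Algorithms -> period 3.

3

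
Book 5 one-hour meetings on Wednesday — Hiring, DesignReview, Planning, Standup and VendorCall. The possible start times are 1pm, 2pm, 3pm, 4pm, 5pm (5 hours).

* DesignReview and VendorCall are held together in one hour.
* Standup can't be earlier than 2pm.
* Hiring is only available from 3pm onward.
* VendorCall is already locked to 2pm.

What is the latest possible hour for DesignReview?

DesignReview must be in the same hour as VendorCall, which can't be before 2pm, so DesignReview is at least 2pm; DesignReview must be in the same hour as VendorCall, which can't be after 2pm, so DesignReview is at most 2pm.
DesignReview at 2pm is achievable: DesignReview -> 2pm, Planning -> 1pm, Standup -> 2pm, VendorCall -> 2pm, Hiring -> 3pm.

2pm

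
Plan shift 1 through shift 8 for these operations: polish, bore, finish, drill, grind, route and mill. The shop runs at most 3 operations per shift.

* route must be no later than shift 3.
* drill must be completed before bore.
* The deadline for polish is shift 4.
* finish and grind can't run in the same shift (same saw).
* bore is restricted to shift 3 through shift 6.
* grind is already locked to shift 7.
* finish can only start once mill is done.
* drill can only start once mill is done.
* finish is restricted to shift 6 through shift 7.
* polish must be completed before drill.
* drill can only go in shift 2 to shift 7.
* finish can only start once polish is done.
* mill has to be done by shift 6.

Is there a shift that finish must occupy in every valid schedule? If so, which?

finish's window is shift 6–shift 7.
grind is fixed at shift 7, and finish can't share a shift with grind.
So finish must be shift 6.

shift 6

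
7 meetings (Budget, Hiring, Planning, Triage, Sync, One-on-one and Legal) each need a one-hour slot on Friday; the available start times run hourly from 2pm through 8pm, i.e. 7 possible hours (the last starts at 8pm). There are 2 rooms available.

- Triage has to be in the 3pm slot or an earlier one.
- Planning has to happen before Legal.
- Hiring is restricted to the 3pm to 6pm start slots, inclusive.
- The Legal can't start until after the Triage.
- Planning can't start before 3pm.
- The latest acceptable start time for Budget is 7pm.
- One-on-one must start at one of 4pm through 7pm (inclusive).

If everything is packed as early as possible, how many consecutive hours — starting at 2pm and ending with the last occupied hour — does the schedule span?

4

The precedence chain requires at least 2 distinct hours.
With at most 2 per hour and 7 meetings, at least 4 hours are needed.
One-on-one can't be placed before 4pm — that is hour 3 counting from 2pm — so the schedule must run through at least 3 hours.
4 works (last occupied hour: 5pm): for example One-on-one=4pm, Triage=2pm, Legal=4pm, Sync=5pm, Budget=2pm, Hiring=3pm, Planning=3pm.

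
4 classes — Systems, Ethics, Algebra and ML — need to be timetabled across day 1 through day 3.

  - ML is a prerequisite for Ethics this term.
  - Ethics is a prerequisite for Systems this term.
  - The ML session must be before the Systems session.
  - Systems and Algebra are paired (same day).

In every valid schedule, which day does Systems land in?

day 3

Precedence pushes Systems to at least day 3.
So Systems is pinned to day 3.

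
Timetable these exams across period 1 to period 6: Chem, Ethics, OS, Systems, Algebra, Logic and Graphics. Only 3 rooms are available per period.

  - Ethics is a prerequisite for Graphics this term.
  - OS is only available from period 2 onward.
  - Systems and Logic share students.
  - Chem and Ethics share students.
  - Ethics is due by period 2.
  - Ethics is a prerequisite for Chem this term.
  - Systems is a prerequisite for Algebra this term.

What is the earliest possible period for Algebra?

period 2

Precedence pushes Algebra to at least period 2.
Algebra at period 2 is achievable: Chem -> period 2, Systems -> period 1, Algebra -> period 2, Ethics -> period 1, Graphics -> period 3, Logic -> period 3, OS -> period 2.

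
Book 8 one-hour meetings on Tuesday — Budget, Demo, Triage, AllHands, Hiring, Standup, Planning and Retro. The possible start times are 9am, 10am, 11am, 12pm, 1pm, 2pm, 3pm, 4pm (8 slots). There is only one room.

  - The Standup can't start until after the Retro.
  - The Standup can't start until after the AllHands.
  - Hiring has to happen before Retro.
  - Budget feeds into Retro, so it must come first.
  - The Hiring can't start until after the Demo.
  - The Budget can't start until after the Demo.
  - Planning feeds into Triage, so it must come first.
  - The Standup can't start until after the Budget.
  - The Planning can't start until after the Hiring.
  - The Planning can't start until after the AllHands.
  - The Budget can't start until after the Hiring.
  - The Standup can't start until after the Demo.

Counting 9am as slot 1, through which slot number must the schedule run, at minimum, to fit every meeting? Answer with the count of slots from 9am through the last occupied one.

8 slots

The precedence chain requires at least 5 distinct slots.
With at most 1 per slot and 8 meetings, at least 8 slots are needed.
8 works (last occupied slot: 4pm): for example Retro in 12pm; Standup in 2pm; Hiring in 10am; Triage in 4pm; Demo in 9am; AllHands in 1pm; Planning in 3pm; Budget in 11am.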